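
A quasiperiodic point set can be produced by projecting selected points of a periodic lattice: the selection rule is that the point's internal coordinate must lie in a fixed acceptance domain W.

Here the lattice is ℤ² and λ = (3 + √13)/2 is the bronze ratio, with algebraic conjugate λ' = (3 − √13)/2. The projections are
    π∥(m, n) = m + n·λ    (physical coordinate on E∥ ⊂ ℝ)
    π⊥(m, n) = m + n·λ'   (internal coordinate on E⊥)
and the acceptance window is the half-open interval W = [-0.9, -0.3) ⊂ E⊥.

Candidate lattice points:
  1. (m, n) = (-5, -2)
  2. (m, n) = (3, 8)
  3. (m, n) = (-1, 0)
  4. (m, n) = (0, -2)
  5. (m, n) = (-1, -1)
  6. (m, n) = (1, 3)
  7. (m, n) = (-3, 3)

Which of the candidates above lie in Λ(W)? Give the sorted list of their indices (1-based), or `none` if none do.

5

Compute λ' = (3−√13)/2 = -0.302776, so π⊥(m,n) = m -0.302776·n.
[1] lift (-5,-2): star map gives -4.394449; window check -0.9 ≤ -4.394449 < -0.3 is false → out
[2] lift (3,8): star map gives 0.577795; window check -0.9 ≤ 0.577795 < -0.3 is false → out
[3] lift (-1,0): star map gives -1.000000; window check -0.9 ≤ -1.000000 < -0.3 is false → out
[4] lift (0,-2): star map gives 0.605551; window check -0.9 ≤ 0.605551 < -0.3 is false → out
[5] lift (-1,-1): star map gives -0.697224; window check -0.9 ≤ -0.697224 < -0.3 is true → IN Λ
[6] lift (1,3): star map gives 0.091673; window check -0.9 ≤ 0.091673 < -0.3 is false → out
[7] lift (-3,3): star map gives -3.908327; window check -0.9 ≤ -3.908327 < -0.3 is false → out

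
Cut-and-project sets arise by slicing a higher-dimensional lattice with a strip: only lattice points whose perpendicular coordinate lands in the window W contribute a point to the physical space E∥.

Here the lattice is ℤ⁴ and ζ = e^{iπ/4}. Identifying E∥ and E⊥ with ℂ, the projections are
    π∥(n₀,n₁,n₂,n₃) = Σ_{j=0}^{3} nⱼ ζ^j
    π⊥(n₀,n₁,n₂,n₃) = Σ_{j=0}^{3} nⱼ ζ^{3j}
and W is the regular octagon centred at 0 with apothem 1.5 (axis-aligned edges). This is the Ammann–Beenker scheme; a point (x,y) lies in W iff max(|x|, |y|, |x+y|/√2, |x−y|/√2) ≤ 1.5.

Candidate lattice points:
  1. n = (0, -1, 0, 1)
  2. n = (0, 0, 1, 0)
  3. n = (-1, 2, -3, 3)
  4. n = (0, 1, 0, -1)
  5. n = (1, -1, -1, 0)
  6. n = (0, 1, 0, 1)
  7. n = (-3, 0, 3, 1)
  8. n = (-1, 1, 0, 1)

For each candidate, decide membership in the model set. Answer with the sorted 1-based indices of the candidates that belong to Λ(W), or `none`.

Internal map: ζ^{3j} for j=0..3 gives (1,0), (−√2/2,√2/2), (0,−1), (√2/2,√2/2).
#1 (0, -1, 0, 1): internal (1.4142, 0.0000); octagon support 1.4142 vs apothem 1.5 → ∈ W
#2 (0, 0, 1, 0): internal (0.0000, -1.0000); octagon support 1.0000 vs apothem 1.5 → ∈ W
#3 (-1, 2, -3, 3): internal (-0.2929, 6.5355); octagon support 6.5355 vs apothem 1.5 → ∉ W
#4 (0, 1, 0, -1): internal (-1.4142, 0.0000); octagon support 1.4142 vs apothem 1.5 → ∈ W
#5 (1, -1, -1, 0): internal (1.7071, 0.2929); octagon support 1.7071 vs apothem 1.5 → ∉ W
#6 (0, 1, 0, 1): internal (0.0000, 1.4142); octagon support 1.4142 vs apothem 1.5 → ∈ W
#7 (-3, 0, 3, 1): internal (-2.2929, -2.2929); octagon support 3.2426 vs apothem 1.5 → ∉ W
#8 (-1, 1, 0, 1): internal (-1.0000, 1.4142); octagon support 1.7071 vs apothem 1.5 → ∉ W

1, 2, 4, 6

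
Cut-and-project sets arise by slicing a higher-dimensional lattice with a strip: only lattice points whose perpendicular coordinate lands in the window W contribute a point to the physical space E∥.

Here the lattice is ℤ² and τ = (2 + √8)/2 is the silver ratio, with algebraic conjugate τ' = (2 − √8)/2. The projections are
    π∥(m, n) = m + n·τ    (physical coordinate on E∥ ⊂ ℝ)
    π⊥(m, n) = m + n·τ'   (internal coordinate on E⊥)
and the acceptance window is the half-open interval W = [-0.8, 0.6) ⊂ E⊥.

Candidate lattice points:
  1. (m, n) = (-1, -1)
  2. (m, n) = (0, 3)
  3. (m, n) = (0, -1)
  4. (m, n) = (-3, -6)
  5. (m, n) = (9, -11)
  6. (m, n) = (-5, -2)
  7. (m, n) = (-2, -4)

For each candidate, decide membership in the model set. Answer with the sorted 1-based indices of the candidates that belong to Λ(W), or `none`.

Numerically τ ≈ 2.41421 and τ' = −1/τ ≈ -0.41421.
[1] lift (-1,-1): star map gives -0.58579; window check -0.8 ≤ -0.58579 < 0.6 is true → IN Λ
[2] lift (0,3): star map gives -1.24264; window check -0.8 ≤ -1.24264 < 0.6 is false → out
[3] lift (0,-1): star map gives 0.41421; window check -0.8 ≤ 0.41421 < 0.6 is true → IN Λ
[4] lift (-3,-6): star map gives -0.51472; window check -0.8 ≤ -0.51472 < 0.6 is true → IN Λ
[5] lift (9,-11): star map gives 13.55635; window check -0.8 ≤ 13.55635 < 0.6 is false → out
[6] lift (-5,-2): star map gives -4.17157; window check -0.8 ≤ -4.17157 < 0.6 is false → out
[7] lift (-2,-4): star map gives -0.34315; window check -0.8 ≤ -0.34315 < 0.6 is true → IN Λ

1, 3, 4, 7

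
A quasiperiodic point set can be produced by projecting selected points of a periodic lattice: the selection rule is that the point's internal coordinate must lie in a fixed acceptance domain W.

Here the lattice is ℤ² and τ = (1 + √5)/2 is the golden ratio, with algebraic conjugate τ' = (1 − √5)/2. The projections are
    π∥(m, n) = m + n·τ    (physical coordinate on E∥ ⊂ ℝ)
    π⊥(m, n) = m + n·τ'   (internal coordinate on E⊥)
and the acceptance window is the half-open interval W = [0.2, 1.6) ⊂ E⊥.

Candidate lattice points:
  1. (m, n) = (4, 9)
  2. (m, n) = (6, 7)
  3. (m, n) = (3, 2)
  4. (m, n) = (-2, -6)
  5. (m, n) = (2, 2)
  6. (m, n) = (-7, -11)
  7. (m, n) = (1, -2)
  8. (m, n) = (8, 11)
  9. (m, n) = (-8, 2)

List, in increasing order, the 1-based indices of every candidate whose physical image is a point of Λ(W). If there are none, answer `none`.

Compute τ' = (1−√5)/2 = -0.61803, so π⊥(m,n) = m -0.61803·n.
#1 (4,9): internal coord 4 + (9)·τ' = -1.56231; -1.56231 ∉ [0.2, 1.6) → out
#2 (6,7): internal coord 6 + (7)·τ' = +1.67376; +1.67376 ∉ [0.2, 1.6) → out
#3 (3,2): internal coord 3 + (2)·τ' = +1.76393; +1.76393 ∉ [0.2, 1.6) → out
#4 (-2,-6): internal coord -2 + (-6)·τ' = +1.70820; +1.70820 ∉ [0.2, 1.6) → out
#5 (2,2): internal coord 2 + (2)·τ' = +0.76393; +0.76393 ∈ [0.2, 1.6) → IN Λ
#6 (-7,-11): internal coord -7 + (-11)·τ' = -0.20163; -0.20163 ∉ [0.2, 1.6) → out
#7 (1,-2): internal coord 1 + (-2)·τ' = +2.23607; +2.23607 ∉ [0.2, 1.6) → out
#8 (8,11): internal coord 8 + (11)·τ' = +1.20163; +1.20163 ∈ [0.2, 1.6) → IN Λ
#9 (-8,2): internal coord -8 + (2)·τ' = -9.23607; -9.23607 ∉ [0.2, 1.6) → out

5, 8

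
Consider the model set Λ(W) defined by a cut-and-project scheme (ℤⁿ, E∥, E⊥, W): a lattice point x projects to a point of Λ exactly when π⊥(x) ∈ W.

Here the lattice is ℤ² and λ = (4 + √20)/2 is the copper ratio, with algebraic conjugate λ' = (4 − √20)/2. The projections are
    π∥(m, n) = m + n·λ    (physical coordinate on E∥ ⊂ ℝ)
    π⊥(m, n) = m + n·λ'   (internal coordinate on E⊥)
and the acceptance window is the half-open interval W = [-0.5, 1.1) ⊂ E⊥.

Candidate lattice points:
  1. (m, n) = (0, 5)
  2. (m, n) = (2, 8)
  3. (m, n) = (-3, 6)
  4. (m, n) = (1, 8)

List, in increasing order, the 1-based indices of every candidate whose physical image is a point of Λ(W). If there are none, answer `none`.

Compute λ' = (4−√20)/2 = -0.236068, so π⊥(m,n) = m -0.236068·n.
[1] lift (0,5): star map gives -1.180340; window check -0.5 ≤ -1.180340 < 1.1 is false → out
[2] lift (2,8): star map gives 0.111456; window check -0.5 ≤ 0.111456 < 1.1 is true → IN Λ
[3] lift (-3,6): star map gives -4.416408; window check -0.5 ≤ -4.416408 < 1.1 is false → out
[4] lift (1,8): star map gives -0.888544; window check -0.5 ≤ -0.888544 < 1.1 is false → out

2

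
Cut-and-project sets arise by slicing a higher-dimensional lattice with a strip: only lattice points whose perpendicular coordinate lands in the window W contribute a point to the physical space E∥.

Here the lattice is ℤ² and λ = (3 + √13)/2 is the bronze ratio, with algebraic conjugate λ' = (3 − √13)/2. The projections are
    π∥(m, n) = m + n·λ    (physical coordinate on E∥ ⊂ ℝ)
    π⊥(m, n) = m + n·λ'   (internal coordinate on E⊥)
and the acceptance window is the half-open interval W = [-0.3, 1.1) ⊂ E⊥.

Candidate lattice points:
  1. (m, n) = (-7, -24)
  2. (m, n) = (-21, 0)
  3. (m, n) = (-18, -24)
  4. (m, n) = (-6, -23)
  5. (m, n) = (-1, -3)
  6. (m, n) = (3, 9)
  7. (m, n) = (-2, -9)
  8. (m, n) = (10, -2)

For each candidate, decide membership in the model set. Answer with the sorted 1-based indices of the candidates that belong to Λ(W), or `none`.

1, 4, 5, 6, 7

λ' = (3−√13)/2 ≈ -0.302776.
#1 (-7,-24): internal coord -7 + (-24)·λ' = +0.266615; +0.266615 ∈ [-0.3, 1.1) → IN Λ
#2 (-21,0): internal coord -21 + (0)·λ' = -21.000000; -21.000000 ∉ [-0.3, 1.1) → out
#3 (-18,-24): internal coord -18 + (-24)·λ' = -10.733385; -10.733385 ∉ [-0.3, 1.1) → out
#4 (-6,-23): internal coord -6 + (-23)·λ' = +0.963840; +0.963840 ∈ [-0.3, 1.1) → IN Λ
#5 (-1,-3): internal coord -1 + (-3)·λ' = -0.091673; -0.091673 ∈ [-0.3, 1.1) → IN Λ
#6 (3,9): internal coord 3 + (9)·λ' = +0.275019; +0.275019 ∈ [-0.3, 1.1) → IN Λ
#7 (-2,-9): internal coord -2 + (-9)·λ' = +0.724981; +0.724981 ∈ [-0.3, 1.1) → IN Λ
#8 (10,-2): internal coord 10 + (-2)·λ' = +10.605551; +10.605551 ∉ [-0.3, 1.1) → out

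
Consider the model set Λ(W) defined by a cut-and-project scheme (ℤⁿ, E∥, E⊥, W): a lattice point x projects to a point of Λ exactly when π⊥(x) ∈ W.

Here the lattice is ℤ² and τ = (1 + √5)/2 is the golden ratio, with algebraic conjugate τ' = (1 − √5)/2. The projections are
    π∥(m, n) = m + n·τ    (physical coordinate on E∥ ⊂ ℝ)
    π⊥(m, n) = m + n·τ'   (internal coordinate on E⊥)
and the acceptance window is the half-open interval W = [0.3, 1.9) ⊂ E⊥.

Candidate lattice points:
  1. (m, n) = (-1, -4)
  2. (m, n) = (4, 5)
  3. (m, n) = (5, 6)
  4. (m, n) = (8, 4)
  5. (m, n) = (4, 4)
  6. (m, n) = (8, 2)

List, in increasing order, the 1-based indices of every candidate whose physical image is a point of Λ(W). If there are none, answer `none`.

Numerically τ ≈ 1.6180 and τ' = −1/τ ≈ -0.6180.
#1 (-1,-4): internal coord -1 + (-4)·τ' = +1.4721; +1.4721 ∈ [0.3, 1.9) → IN Λ
#2 (4,5): internal coord 4 + (5)·τ' = +0.9098; +0.9098 ∈ [0.3, 1.9) → IN Λ
#3 (5,6): internal coord 5 + (6)·τ' = +1.2918; +1.2918 ∈ [0.3, 1.9) → IN Λ
#4 (8,4): internal coord 8 + (4)·τ' = +5.5279; +5.5279 ∉ [0.3, 1.9) → out
#5 (4,4): internal coord 4 + (4)·τ' = +1.5279; +1.5279 ∈ [0.3, 1.9) → IN Λ
#6 (8,2): internal coord 8 + (2)·τ' = +6.7639; +6.7639 ∉ [0.3, 1.9) → out

1, 2, 3, 5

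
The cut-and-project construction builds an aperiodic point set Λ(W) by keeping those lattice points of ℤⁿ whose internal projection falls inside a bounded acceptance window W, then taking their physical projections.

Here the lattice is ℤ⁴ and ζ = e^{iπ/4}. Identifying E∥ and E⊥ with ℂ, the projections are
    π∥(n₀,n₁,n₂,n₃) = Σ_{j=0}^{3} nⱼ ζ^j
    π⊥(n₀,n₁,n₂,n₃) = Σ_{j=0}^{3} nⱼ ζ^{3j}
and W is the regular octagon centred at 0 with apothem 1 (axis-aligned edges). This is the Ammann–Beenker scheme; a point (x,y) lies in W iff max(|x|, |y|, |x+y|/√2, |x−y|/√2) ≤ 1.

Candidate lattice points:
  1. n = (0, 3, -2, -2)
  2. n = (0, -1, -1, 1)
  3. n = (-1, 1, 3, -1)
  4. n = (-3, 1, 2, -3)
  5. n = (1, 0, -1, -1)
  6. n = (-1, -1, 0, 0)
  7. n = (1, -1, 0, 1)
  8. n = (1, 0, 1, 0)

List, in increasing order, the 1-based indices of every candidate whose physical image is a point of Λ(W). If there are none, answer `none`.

5, 6

π⊥(n) = n₀ + n₁ζ³ + n₂ζ⁶ + n₃ζ⁹ where ζ = e^{iπ/4}.
candidate 1: n = (0, 3, -2, -2) → π⊥ ≈ (-3.53553, +2.70711); max(|x|,|y|,|x±y|/√2) = 4.41421 > 1 ⇒ ∉ W
candidate 2: n = (0, -1, -1, 1) → π⊥ ≈ (+1.41421, +1.00000); max(|x|,|y|,|x±y|/√2) = 1.70711 > 1 ⇒ ∉ W
candidate 3: n = (-1, 1, 3, -1) → π⊥ ≈ (-2.41421, -3.00000); max(|x|,|y|,|x±y|/√2) = 3.82843 > 1 ⇒ ∉ W
candidate 4: n = (-3, 1, 2, -3) → π⊥ ≈ (-5.82843, -3.41421); max(|x|,|y|,|x±y|/√2) = 6.53553 > 1 ⇒ ∉ W
candidate 5: n = (1, 0, -1, -1) → π⊥ ≈ (+0.29289, +0.29289); max(|x|,|y|,|x±y|/√2) = 0.41421 ≤ 1 ⇒ ∈ W
candidate 6: n = (-1, -1, 0, 0) → π⊥ ≈ (-0.29289, -0.70711); max(|x|,|y|,|x±y|/√2) = 0.70711 ≤ 1 ⇒ ∈ W
candidate 7: n = (1, -1, 0, 1) → π⊥ ≈ (+2.41421, +0.00000); max(|x|,|y|,|x±y|/√2) = 2.41421 > 1 ⇒ ∉ W
candidate 8: n = (1, 0, 1, 0) → π⊥ ≈ (+1.00000, -1.00000); max(|x|,|y|,|x±y|/√2) = 1.41421 > 1 ⇒ ∉ W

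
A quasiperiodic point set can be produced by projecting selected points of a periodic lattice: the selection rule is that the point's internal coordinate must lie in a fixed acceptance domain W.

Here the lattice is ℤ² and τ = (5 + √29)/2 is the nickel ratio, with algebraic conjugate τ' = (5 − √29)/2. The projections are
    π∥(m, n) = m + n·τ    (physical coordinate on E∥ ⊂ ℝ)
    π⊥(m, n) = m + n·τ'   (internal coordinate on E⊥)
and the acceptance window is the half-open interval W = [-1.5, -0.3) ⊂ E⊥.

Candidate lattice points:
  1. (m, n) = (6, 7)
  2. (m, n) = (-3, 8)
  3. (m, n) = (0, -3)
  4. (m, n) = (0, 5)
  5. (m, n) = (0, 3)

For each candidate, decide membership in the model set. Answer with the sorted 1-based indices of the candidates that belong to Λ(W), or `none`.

4, 5

Compute τ' = (5−√29)/2 = -0.192582, so π⊥(m,n) = m -0.192582·n.
candidate 1: (m,n)=(6,7) → π∥ = 6+7·τ ≈ 42.348077, π⊥ = 6+7·τ' ≈ 4.651923 ∉ [-1.5, -0.3) ⇒ out
candidate 2: (m,n)=(-3,8) → π∥ = -3+8·τ ≈ 38.540659, π⊥ = -3+8·τ' ≈ -4.540659 ∉ [-1.5, -0.3) ⇒ out
candidate 3: (m,n)=(0,-3) → π∥ = 0-3·τ ≈ -15.577747, π⊥ = 0-3·τ' ≈ 0.577747 ∉ [-1.5, -0.3) ⇒ out
candidate 4: (m,n)=(0,5) → π∥ = 0+5·τ ≈ 25.962912, π⊥ = 0+5·τ' ≈ -0.962912 ∈ [-1.5, -0.3) ⇒ IN Λ
candidate 5: (m,n)=(0,3) → π∥ = 0+3·τ ≈ 15.577747, π⊥ = 0+3·τ' ≈ -0.577747 ∈ [-1.5, -0.3) ⇒ IN Λ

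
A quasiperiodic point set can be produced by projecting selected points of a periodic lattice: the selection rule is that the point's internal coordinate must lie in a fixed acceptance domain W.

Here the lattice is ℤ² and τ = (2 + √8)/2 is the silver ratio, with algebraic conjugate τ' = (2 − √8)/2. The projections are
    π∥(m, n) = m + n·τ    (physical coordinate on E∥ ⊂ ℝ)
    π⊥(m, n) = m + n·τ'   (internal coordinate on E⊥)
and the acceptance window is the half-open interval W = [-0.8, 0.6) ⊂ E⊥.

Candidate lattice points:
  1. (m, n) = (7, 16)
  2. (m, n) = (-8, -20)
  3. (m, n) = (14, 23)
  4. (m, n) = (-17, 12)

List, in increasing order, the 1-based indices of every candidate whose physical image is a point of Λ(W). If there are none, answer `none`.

1, 2

Numerically τ ≈ 2.414214 and τ' = −1/τ ≈ -0.414214.
candidate 1: (m,n)=(7,16) → π∥ = 7+16·τ ≈ 45.627417, π⊥ = 7+16·τ' ≈ 0.372583 ∈ [-0.8, 0.6) ⇒ IN Λ
candidate 2: (m,n)=(-8,-20) → π∥ = -8-20·τ ≈ -56.284271, π⊥ = -8-20·τ' ≈ 0.284271 ∈ [-0.8, 0.6) ⇒ IN Λ
candidate 3: (m,n)=(14,23) → π∥ = 14+23·τ ≈ 69.526912, π⊥ = 14+23·τ' ≈ 4.473088 ∉ [-0.8, 0.6) ⇒ out
candidate 4: (m,n)=(-17,12) → π∥ = -17+12·τ ≈ 11.970563, π⊥ = -17+12·τ' ≈ -21.970563 ∉ [-0.8, 0.6) ⇒ out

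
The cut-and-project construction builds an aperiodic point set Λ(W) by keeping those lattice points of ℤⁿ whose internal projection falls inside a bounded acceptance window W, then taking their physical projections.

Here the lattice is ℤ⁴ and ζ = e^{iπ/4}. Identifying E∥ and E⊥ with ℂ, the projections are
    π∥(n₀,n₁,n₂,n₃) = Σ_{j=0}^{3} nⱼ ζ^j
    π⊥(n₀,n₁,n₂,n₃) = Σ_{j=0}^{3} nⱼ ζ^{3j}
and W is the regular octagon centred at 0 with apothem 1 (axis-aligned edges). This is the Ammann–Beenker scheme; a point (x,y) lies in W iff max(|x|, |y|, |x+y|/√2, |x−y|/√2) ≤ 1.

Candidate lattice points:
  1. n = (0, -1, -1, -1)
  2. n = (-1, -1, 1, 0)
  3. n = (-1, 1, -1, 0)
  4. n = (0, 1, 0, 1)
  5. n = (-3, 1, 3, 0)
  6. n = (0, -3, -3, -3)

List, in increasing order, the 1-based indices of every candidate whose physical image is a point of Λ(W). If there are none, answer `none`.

π⊥(n) = n₀ + n₁ζ³ + n₂ζ⁶ + n₃ζ⁹ where ζ = e^{iπ/4}.
candidate 1: n = (0, -1, -1, -1) → π⊥ ≈ (+0.000000, -0.414214); max(|x|,|y|,|x±y|/√2) = 0.414214 ≤ 1 ⇒ ∈ W
candidate 2: n = (-1, -1, 1, 0) → π⊥ ≈ (-0.292893, -1.707107); max(|x|,|y|,|x±y|/√2) = 1.707107 > 1 ⇒ ∉ W
candidate 3: n = (-1, 1, -1, 0) → π⊥ ≈ (-1.707107, +1.707107); max(|x|,|y|,|x±y|/√2) = 2.414214 > 1 ⇒ ∉ W
candidate 4: n = (0, 1, 0, 1) → π⊥ ≈ (+0.000000, +1.414214); max(|x|,|y|,|x±y|/√2) = 1.414214 > 1 ⇒ ∉ W
candidate 5: n = (-3, 1, 3, 0) → π⊥ ≈ (-3.707107, -2.292893); max(|x|,|y|,|x±y|/√2) = 4.242641 > 1 ⇒ ∉ W
candidate 6: n = (0, -3, -3, -3) → π⊥ ≈ (+0.000000, -1.242641); max(|x|,|y|,|x±y|/√2) = 1.242641 > 1 ⇒ ∉ W

1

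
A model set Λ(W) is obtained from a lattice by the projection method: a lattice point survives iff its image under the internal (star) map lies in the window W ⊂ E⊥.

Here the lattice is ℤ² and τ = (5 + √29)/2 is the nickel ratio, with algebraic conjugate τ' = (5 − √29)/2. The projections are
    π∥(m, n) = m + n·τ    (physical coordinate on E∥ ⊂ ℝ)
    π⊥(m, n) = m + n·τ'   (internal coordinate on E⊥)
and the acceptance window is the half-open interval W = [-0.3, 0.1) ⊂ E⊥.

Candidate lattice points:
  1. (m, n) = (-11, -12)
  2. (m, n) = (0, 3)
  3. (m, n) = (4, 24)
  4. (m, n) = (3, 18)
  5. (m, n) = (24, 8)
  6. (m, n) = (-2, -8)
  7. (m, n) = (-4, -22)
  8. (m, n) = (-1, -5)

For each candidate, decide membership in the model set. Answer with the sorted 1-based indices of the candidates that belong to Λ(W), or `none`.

8

τ' = (5−√29)/2 ≈ -0.19258.
[1] lift (-11,-12): star map gives -8.68901; window check -0.3 ≤ -8.68901 < 0.1 is false → out
[2] lift (0,3): star map gives -0.57775; window check -0.3 ≤ -0.57775 < 0.1 is false → out
[3] lift (4,24): star map gives -0.62198; window check -0.3 ≤ -0.62198 < 0.1 is false → out
[4] lift (3,18): star map gives -0.46648; window check -0.3 ≤ -0.46648 < 0.1 is false → out
[5] lift (24,8): star map gives 22.45934; window check -0.3 ≤ 22.45934 < 0.1 is false → out
[6] lift (-2,-8): star map gives -0.45934; window check -0.3 ≤ -0.45934 < 0.1 is false → out
[7] lift (-4,-22): star map gives 0.23681; window check -0.3 ≤ 0.23681 < 0.1 is false → out
[8] lift (-1,-5): star map gives -0.03709; window check -0.3 ≤ -0.03709 < 0.1 is true → IN Λ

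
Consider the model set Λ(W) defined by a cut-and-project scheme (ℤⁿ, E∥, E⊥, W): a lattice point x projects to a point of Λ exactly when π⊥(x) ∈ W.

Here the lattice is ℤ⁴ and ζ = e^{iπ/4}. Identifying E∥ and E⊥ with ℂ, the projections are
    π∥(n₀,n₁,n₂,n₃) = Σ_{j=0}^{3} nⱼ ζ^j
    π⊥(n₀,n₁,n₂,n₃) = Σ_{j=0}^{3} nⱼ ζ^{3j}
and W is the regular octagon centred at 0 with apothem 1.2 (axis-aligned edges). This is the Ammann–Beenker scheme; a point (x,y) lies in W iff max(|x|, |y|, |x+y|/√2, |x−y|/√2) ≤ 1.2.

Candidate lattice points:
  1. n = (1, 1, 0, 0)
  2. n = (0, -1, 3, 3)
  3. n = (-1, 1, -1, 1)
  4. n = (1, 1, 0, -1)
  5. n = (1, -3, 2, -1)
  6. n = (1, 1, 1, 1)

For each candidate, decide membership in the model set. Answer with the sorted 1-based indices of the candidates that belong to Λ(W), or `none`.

π⊥(n) = n₀ + n₁ζ³ + n₂ζ⁶ + n₃ζ⁹ where ζ = e^{iπ/4}.
#1 (1, 1, 0, 0): internal (0.2929, 0.7071); octagon support 0.7071 vs apothem 1.2 → ∈ W
#2 (0, -1, 3, 3): internal (2.8284, -1.5858); octagon support 3.1213 vs apothem 1.2 → ∉ W
#3 (-1, 1, -1, 1): internal (-1.0000, 2.4142); octagon support 2.4142 vs apothem 1.2 → ∉ W
#4 (1, 1, 0, -1): internal (-0.4142, 0.0000); octagon support 0.4142 vs apothem 1.2 → ∈ W
#5 (1, -3, 2, -1): internal (2.4142, -4.8284); octagon support 5.1213 vs apothem 1.2 → ∉ W
#6 (1, 1, 1, 1): internal (1.0000, 0.4142); octagon support 1.0000 vs apothem 1.2 → ∈ W

1, 4, 6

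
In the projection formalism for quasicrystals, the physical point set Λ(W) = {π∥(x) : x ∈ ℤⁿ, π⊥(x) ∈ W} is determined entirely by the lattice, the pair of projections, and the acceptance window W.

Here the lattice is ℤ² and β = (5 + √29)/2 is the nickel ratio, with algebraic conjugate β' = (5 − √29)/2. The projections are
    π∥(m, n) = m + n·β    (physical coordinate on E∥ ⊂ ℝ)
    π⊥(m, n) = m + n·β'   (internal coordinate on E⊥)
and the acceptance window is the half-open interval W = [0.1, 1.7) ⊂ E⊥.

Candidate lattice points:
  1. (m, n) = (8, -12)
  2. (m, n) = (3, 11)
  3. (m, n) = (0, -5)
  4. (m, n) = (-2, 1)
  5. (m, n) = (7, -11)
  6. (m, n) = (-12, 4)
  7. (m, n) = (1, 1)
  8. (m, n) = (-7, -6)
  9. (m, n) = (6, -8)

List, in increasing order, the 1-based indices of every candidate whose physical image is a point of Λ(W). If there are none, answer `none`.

2, 3, 7

Compute β' = (5−√29)/2 = -0.19258, so π⊥(m,n) = m -0.19258·n.
candidate 1: (m,n)=(8,-12) → π∥ = 8-12·β ≈ -54.31099, π⊥ = 8-12·β' ≈ 10.31099 ∉ [0.1, 1.7) ⇒ out
candidate 2: (m,n)=(3,11) → π∥ = 3+11·β ≈ 60.11841, π⊥ = 3+11·β' ≈ 0.88159 ∈ [0.1, 1.7) ⇒ IN Λ
candidate 3: (m,n)=(0,-5) → π∥ = 0-5·β ≈ -25.96291, π⊥ = 0-5·β' ≈ 0.96291 ∈ [0.1, 1.7) ⇒ IN Λ
candidate 4: (m,n)=(-2,1) → π∥ = -2+1·β ≈ 3.19258, π⊥ = -2+1·β' ≈ -2.19258 ∉ [0.1, 1.7) ⇒ out
candidate 5: (m,n)=(7,-11) → π∥ = 7-11·β ≈ -50.11841, π⊥ = 7-11·β' ≈ 9.11841 ∉ [0.1, 1.7) ⇒ out
candidate 6: (m,n)=(-12,4) → π∥ = -12+4·β ≈ 8.77033, π⊥ = -12+4·β' ≈ -12.77033 ∉ [0.1, 1.7) ⇒ out
candidate 7: (m,n)=(1,1) → π∥ = 1+1·β ≈ 6.19258, π⊥ = 1+1·β' ≈ 0.80742 ∈ [0.1, 1.7) ⇒ IN Λ
candidate 8: (m,n)=(-7,-6) → π∥ = -7-6·β ≈ -38.15549, π⊥ = -7-6·β' ≈ -5.84451 ∉ [0.1, 1.7) ⇒ out
candidate 9: (m,n)=(6,-8) → π∥ = 6-8·β ≈ -35.54066, π⊥ = 6-8·β' ≈ 7.54066 ∉ [0.1, 1.7) ⇒ out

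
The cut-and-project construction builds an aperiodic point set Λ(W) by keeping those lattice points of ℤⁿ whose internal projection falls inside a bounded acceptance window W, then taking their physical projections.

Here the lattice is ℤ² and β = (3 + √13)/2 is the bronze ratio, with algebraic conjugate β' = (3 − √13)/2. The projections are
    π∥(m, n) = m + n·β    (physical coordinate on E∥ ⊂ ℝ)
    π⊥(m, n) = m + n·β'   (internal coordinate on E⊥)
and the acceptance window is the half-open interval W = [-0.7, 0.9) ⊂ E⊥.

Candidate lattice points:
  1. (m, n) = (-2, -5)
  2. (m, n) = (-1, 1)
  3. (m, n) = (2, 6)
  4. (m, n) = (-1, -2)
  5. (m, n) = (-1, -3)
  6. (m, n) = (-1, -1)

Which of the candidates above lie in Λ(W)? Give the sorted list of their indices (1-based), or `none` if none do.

1, 3, 4, 5, 6

Numerically β ≈ 3.30278 and β' = −1/β ≈ -0.30278.
candidate 1: (m,n)=(-2,-5) → π∥ = -2-5·β ≈ -18.51388, π⊥ = -2-5·β' ≈ -0.48612 ∈ [-0.7, 0.9) ⇒ IN Λ
candidate 2: (m,n)=(-1,1) → π∥ = -1+1·β ≈ 2.30278, π⊥ = -1+1·β' ≈ -1.30278 ∉ [-0.7, 0.9) ⇒ out
candidate 3: (m,n)=(2,6) → π∥ = 2+6·β ≈ 21.81665, π⊥ = 2+6·β' ≈ 0.18335 ∈ [-0.7, 0.9) ⇒ IN Λ
candidate 4: (m,n)=(-1,-2) → π∥ = -1-2·β ≈ -7.60555, π⊥ = -1-2·β' ≈ -0.39445 ∈ [-0.7, 0.9) ⇒ IN Λ
candidate 5: (m,n)=(-1,-3) → π∥ = -1-3·β ≈ -10.90833, π⊥ = -1-3·β' ≈ -0.09167 ∈ [-0.7, 0.9) ⇒ IN Λ
candidate 6: (m,n)=(-1,-1) → π∥ = -1-1·β ≈ -4.30278, π⊥ = -1-1·β' ≈ -0.69722 ∈ [-0.7, 0.9) ⇒ IN Λ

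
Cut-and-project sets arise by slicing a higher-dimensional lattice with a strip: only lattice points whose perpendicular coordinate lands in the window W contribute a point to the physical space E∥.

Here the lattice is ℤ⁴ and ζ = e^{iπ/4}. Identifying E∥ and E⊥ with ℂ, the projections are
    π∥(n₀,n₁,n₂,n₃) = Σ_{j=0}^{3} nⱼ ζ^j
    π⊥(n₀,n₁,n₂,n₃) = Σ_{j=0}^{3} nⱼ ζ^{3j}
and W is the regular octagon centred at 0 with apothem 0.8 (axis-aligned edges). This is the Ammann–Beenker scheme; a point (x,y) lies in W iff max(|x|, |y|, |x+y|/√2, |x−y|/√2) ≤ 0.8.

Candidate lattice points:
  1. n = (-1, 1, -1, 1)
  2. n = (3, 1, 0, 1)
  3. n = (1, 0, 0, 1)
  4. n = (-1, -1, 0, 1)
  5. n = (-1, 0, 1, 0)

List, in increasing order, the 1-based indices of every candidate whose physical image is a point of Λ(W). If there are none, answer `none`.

4

π⊥(n) = n₀ + n₁ζ³ + n₂ζ⁶ + n₃ζ⁹ where ζ = e^{iπ/4}.
candidate 1: n = (-1, 1, -1, 1) → π⊥ ≈ (-1.000000, +2.414214); max(|x|,|y|,|x±y|/√2) = 2.414214 > 0.8 ⇒ ∉ W
candidate 2: n = (3, 1, 0, 1) → π⊥ ≈ (+3.000000, +1.414214); max(|x|,|y|,|x±y|/√2) = 3.121320 > 0.8 ⇒ ∉ W
candidate 3: n = (1, 0, 0, 1) → π⊥ ≈ (+1.707107, +0.707107); max(|x|,|y|,|x±y|/√2) = 1.707107 > 0.8 ⇒ ∉ W
candidate 4: n = (-1, -1, 0, 1) → π⊥ ≈ (+0.414214, +0.000000); max(|x|,|y|,|x±y|/√2) = 0.414214 ≤ 0.8 ⇒ ∈ W
candidate 5: n = (-1, 0, 1, 0) → π⊥ ≈ (-1.000000, -1.000000); max(|x|,|y|,|x±y|/√2) = 1.414214 > 0.8 ⇒ ∉ W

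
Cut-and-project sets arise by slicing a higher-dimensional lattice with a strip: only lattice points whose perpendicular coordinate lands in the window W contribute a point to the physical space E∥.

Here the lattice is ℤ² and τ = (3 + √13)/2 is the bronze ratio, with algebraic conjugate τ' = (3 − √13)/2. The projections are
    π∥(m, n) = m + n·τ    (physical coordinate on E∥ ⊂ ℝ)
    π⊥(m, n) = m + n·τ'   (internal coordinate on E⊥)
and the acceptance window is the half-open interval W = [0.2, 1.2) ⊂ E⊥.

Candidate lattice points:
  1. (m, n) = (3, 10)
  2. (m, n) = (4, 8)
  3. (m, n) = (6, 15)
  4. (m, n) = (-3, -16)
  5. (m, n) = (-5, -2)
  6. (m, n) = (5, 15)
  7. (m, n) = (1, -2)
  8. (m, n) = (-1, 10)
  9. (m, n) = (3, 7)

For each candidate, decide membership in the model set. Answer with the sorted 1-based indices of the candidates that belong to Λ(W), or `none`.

τ' = (3−√13)/2 ≈ -0.30278.
candidate 1: (m,n)=(3,10) → π∥ = 3+10·τ ≈ 36.02776, π⊥ = 3+10·τ' ≈ -0.02776 ∉ [0.2, 1.2) ⇒ out
candidate 2: (m,n)=(4,8) → π∥ = 4+8·τ ≈ 30.42221, π⊥ = 4+8·τ' ≈ 1.57779 ∉ [0.2, 1.2) ⇒ out
candidate 3: (m,n)=(6,15) → π∥ = 6+15·τ ≈ 55.54163, π⊥ = 6+15·τ' ≈ 1.45837 ∉ [0.2, 1.2) ⇒ out
candidate 4: (m,n)=(-3,-16) → π∥ = -3-16·τ ≈ -55.84441, π⊥ = -3-16·τ' ≈ 1.84441 ∉ [0.2, 1.2) ⇒ out
candidate 5: (m,n)=(-5,-2) → π∥ = -5-2·τ ≈ -11.60555, π⊥ = -5-2·τ' ≈ -4.39445 ∉ [0.2, 1.2) ⇒ out
candidate 6: (m,n)=(5,15) → π∥ = 5+15·τ ≈ 54.54163, π⊥ = 5+15·τ' ≈ 0.45837 ∈ [0.2, 1.2) ⇒ IN Λ
candidate 7: (m,n)=(1,-2) → π∥ = 1-2·τ ≈ -5.60555, π⊥ = 1-2·τ' ≈ 1.60555 ∉ [0.2, 1.2) ⇒ out
candidate 8: (m,n)=(-1,10) → π∥ = -1+10·τ ≈ 32.02776, π⊥ = -1+10·τ' ≈ -4.02776 ∉ [0.2, 1.2) ⇒ out
candidate 9: (m,n)=(3,7) → π∥ = 3+7·τ ≈ 26.11943, π⊥ = 3+7·τ' ≈ 0.88057 ∈ [0.2, 1.2) ⇒ IN Λ

6, 9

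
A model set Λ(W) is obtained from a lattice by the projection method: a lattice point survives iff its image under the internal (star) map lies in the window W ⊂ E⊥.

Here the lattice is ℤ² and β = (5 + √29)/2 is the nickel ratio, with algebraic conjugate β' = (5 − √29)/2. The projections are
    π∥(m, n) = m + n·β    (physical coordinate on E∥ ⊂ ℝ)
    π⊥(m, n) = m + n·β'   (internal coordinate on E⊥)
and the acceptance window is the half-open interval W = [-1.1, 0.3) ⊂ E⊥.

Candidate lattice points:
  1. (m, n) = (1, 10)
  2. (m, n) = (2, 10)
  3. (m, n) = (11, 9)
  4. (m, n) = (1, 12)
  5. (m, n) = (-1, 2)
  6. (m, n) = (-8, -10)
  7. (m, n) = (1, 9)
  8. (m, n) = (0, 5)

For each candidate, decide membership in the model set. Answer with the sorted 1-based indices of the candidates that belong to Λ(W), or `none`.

β' = (5−√29)/2 ≈ -0.19258.
[1] lift (1,10): star map gives -0.92582; window check -1.1 ≤ -0.92582 < 0.3 is true → IN Λ
[2] lift (2,10): star map gives 0.07418; window check -1.1 ≤ 0.07418 < 0.3 is true → IN Λ
[3] lift (11,9): star map gives 9.26676; window check -1.1 ≤ 9.26676 < 0.3 is false → out
[4] lift (1,12): star map gives -1.31099; window check -1.1 ≤ -1.31099 < 0.3 is false → out
[5] lift (-1,2): star map gives -1.38516; window check -1.1 ≤ -1.38516 < 0.3 is false → out
[6] lift (-8,-10): star map gives -6.07418; window check -1.1 ≤ -6.07418 < 0.3 is false → out
[7] lift (1,9): star map gives -0.73324; window check -1.1 ≤ -0.73324 < 0.3 is true → IN Λ
[8] lift (0,5): star map gives -0.96291; window check -1.1 ≤ -0.96291 < 0.3 is true → IN Λ

1, 2, 7, 8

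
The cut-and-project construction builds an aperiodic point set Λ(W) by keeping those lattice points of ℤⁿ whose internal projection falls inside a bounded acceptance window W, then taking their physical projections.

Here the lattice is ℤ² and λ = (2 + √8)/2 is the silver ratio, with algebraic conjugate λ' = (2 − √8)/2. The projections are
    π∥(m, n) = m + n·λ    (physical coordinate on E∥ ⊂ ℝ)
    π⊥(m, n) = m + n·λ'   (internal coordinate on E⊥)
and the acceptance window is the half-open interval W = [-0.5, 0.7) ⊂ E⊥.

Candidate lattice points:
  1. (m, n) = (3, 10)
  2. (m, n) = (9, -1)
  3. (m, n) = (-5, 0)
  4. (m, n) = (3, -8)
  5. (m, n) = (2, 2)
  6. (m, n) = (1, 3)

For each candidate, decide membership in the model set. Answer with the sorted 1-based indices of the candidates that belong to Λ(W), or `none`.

6

λ' = (2−√8)/2 ≈ -0.4142.
candidate 1: (m,n)=(3,10) → π∥ = 3+10·λ ≈ 27.1421, π⊥ = 3+10·λ' ≈ -1.1421 ∉ [-0.5, 0.7) ⇒ out
candidate 2: (m,n)=(9,-1) → π∥ = 9-1·λ ≈ 6.5858, π⊥ = 9-1·λ' ≈ 9.4142 ∉ [-0.5, 0.7) ⇒ out
candidate 3: (m,n)=(-5,0) → π∥ = -5+0·λ ≈ -5.0000, π⊥ = -5+0·λ' ≈ -5.0000 ∉ [-0.5, 0.7) ⇒ out
candidate 4: (m,n)=(3,-8) → π∥ = 3-8·λ ≈ -16.3137, π⊥ = 3-8·λ' ≈ 6.3137 ∉ [-0.5, 0.7) ⇒ out
candidate 5: (m,n)=(2,2) → π∥ = 2+2·λ ≈ 6.8284, π⊥ = 2+2·λ' ≈ 1.1716 ∉ [-0.5, 0.7) ⇒ out
candidate 6: (m,n)=(1,3) → π∥ = 1+3·λ ≈ 8.2426, π⊥ = 1+3·λ' ≈ -0.2426 ∈ [-0.5, 0.7) ⇒ IN Λ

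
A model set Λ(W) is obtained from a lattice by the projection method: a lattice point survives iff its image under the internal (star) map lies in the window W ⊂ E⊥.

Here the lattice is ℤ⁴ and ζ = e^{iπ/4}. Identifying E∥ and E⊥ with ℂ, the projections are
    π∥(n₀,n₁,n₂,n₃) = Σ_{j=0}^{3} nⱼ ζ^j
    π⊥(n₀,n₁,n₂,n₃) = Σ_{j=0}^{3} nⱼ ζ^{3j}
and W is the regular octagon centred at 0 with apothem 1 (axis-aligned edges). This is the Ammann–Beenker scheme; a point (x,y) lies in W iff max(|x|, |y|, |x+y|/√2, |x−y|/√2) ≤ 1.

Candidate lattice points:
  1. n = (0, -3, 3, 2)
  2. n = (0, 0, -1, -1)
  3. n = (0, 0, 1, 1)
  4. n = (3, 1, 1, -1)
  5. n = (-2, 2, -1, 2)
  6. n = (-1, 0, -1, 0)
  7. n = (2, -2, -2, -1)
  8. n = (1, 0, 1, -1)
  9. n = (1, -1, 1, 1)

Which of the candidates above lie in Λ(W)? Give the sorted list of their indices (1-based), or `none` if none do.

π⊥(n) = n₀ + n₁ζ³ + n₂ζ⁶ + n₃ζ⁹ where ζ = e^{iπ/4}.
#1 (0, -3, 3, 2): internal (3.53553, -3.70711); octagon support 5.12132 vs apothem 1 → ∉ W
#2 (0, 0, -1, -1): internal (-0.70711, 0.29289); octagon support 0.70711 vs apothem 1 → ∈ W
#3 (0, 0, 1, 1): internal (0.70711, -0.29289); octagon support 0.70711 vs apothem 1 → ∈ W
#4 (3, 1, 1, -1): internal (1.58579, -1.00000); octagon support 1.82843 vs apothem 1 → ∉ W
#5 (-2, 2, -1, 2): internal (-2.00000, 3.82843); octagon support 4.12132 vs apothem 1 → ∉ W
#6 (-1, 0, -1, 0): internal (-1.00000, 1.00000); octagon support 1.41421 vs apothem 1 → ∉ W
#7 (2, -2, -2, -1): internal (2.70711, -0.12132); octagon support 2.70711 vs apothem 1 → ∉ W
#8 (1, 0, 1, -1): internal (0.29289, -1.70711); octagon support 1.70711 vs apothem 1 → ∉ W
#9 (1, -1, 1, 1): internal (2.41421, -1.00000); octagon support 2.41421 vs apothem 1 → ∉ W

2, 3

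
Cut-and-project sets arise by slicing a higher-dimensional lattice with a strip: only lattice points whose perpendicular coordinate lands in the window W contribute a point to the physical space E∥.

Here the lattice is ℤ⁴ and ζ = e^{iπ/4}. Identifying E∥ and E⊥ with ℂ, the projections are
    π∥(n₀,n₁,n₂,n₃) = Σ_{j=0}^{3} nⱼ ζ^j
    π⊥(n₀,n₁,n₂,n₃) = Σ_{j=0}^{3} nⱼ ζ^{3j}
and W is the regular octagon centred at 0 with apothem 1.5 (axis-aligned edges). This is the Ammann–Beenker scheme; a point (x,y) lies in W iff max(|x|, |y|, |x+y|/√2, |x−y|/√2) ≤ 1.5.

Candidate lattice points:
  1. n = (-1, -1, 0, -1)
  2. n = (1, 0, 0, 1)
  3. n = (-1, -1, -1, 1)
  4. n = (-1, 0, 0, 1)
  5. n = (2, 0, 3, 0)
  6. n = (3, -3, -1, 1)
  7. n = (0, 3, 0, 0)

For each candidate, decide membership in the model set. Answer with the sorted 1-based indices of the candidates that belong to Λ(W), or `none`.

3, 4

π⊥(n) = n₀ + n₁ζ³ + n₂ζ⁶ + n₃ζ⁹ where ζ = e^{iπ/4}.
#1 (-1, -1, 0, -1): internal (-1.000000, -1.414214); octagon support 1.707107 vs apothem 1.5 → ∉ W
#2 (1, 0, 0, 1): internal (1.707107, 0.707107); octagon support 1.707107 vs apothem 1.5 → ∉ W
#3 (-1, -1, -1, 1): internal (0.414214, 1.000000); octagon support 1.000000 vs apothem 1.5 → ∈ W
#4 (-1, 0, 0, 1): internal (-0.292893, 0.707107); octagon support 0.707107 vs apothem 1.5 → ∈ W
#5 (2, 0, 3, 0): internal (2.000000, -3.000000); octagon support 3.535534 vs apothem 1.5 → ∉ W
#6 (3, -3, -1, 1): internal (5.828427, -0.414214); octagon support 5.828427 vs apothem 1.5 → ∉ W
#7 (0, 3, 0, 0): internal (-2.121320, 2.121320); octagon support 3.000000 vs apothem 1.5 → ∉ W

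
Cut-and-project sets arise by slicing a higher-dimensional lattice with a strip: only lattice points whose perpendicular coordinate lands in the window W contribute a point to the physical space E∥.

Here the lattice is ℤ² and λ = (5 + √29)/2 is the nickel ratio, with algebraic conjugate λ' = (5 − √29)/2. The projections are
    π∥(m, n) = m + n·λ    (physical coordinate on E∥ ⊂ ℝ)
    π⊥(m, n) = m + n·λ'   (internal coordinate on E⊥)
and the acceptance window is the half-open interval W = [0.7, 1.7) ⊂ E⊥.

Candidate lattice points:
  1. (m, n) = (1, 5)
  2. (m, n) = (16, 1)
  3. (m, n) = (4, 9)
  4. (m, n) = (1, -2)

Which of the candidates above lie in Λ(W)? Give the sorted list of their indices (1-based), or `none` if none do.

4

λ' = (5−√29)/2 ≈ -0.19258.
[1] lift (1,5): star map gives 0.03709; window check 0.7 ≤ 0.03709 < 1.7 is false → out
[2] lift (16,1): star map gives 15.80742; window check 0.7 ≤ 15.80742 < 1.7 is false → out
[3] lift (4,9): star map gives 2.26676; window check 0.7 ≤ 2.26676 < 1.7 is false → out
[4] lift (1,-2): star map gives 1.38516; window check 0.7 ≤ 1.38516 < 1.7 is true → IN Λ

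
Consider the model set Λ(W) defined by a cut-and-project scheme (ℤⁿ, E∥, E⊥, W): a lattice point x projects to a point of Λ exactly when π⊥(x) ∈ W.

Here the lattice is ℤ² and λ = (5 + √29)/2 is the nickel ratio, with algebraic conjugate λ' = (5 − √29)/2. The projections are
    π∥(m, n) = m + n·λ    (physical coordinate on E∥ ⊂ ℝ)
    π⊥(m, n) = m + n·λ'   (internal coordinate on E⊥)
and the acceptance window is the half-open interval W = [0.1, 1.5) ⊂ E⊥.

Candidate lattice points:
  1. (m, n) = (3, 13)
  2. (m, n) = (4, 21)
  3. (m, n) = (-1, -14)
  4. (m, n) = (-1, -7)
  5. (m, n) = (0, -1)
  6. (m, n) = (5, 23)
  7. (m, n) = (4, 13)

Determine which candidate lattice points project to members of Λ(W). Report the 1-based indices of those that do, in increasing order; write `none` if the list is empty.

λ' = (5−√29)/2 ≈ -0.19258.
[1] lift (3,13): star map gives 0.49643; window check 0.1 ≤ 0.49643 < 1.5 is true → IN Λ
[2] lift (4,21): star map gives -0.04423; window check 0.1 ≤ -0.04423 < 1.5 is false → out
[3] lift (-1,-14): star map gives 1.69615; window check 0.1 ≤ 1.69615 < 1.5 is false → out
[4] lift (-1,-7): star map gives 0.34808; window check 0.1 ≤ 0.34808 < 1.5 is true → IN Λ
[5] lift (0,-1): star map gives 0.19258; window check 0.1 ≤ 0.19258 < 1.5 is true → IN Λ
[6] lift (5,23): star map gives 0.57060; window check 0.1 ≤ 0.57060 < 1.5 is true → IN Λ
[7] lift (4,13): star map gives 1.49643; window check 0.1 ≤ 1.49643 < 1.5 is true → IN Λ

1, 4, 5, 6, 7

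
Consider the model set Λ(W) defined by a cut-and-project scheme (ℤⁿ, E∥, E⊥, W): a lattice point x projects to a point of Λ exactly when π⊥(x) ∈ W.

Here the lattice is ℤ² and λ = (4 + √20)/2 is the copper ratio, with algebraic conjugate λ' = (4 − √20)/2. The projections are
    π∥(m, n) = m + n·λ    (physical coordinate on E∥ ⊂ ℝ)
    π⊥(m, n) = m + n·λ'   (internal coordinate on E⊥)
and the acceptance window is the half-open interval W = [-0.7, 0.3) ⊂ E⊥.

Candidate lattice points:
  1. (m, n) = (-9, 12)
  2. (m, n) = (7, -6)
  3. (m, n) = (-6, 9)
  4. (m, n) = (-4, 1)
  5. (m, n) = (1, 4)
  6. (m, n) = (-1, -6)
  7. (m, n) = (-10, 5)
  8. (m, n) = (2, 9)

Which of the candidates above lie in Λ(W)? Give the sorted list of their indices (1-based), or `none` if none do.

λ' = (4−√20)/2 ≈ -0.23607.
[1] lift (-9,12): star map gives -11.83282; window check -0.7 ≤ -11.83282 < 0.3 is false → out
[2] lift (7,-6): star map gives 8.41641; window check -0.7 ≤ 8.41641 < 0.3 is false → out
[3] lift (-6,9): star map gives -8.12461; window check -0.7 ≤ -8.12461 < 0.3 is false → out
[4] lift (-4,1): star map gives -4.23607; window check -0.7 ≤ -4.23607 < 0.3 is false → out
[5] lift (1,4): star map gives 0.05573; window check -0.7 ≤ 0.05573 < 0.3 is true → IN Λ
[6] lift (-1,-6): star map gives 0.41641; window check -0.7 ≤ 0.41641 < 0.3 is false → out
[7] lift (-10,5): star map gives -11.18034; window check -0.7 ≤ -11.18034 < 0.3 is false → out
[8] lift (2,9): star map gives -0.12461; window check -0.7 ≤ -0.12461 < 0.3 is true → IN Λ

5, 8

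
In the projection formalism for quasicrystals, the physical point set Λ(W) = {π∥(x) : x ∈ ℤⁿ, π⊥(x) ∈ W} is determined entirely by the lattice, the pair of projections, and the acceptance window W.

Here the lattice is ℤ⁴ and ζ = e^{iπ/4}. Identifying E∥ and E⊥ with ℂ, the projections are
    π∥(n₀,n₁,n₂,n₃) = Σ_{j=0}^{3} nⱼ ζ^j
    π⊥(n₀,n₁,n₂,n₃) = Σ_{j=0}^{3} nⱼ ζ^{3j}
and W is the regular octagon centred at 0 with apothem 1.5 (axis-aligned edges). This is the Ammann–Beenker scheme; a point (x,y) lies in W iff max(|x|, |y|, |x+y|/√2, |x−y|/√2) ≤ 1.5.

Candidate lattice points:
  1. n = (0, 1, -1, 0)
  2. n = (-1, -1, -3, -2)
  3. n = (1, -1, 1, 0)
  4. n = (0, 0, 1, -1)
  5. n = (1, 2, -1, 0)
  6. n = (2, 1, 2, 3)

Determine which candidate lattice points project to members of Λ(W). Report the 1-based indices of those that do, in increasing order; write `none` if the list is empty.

Internal map: ζ^{3j} for j=0..3 gives (1,0), (−√2/2,√2/2), (0,−1), (√2/2,√2/2).
#1 (0, 1, -1, 0): internal (-0.7071, 1.7071); octagon support 1.7071 vs apothem 1.5 → ∉ W
#2 (-1, -1, -3, -2): internal (-1.7071, 0.8787); octagon support 1.8284 vs apothem 1.5 → ∉ W
#3 (1, -1, 1, 0): internal (1.7071, -1.7071); octagon support 2.4142 vs apothem 1.5 → ∉ W
#4 (0, 0, 1, -1): internal (-0.7071, -1.7071); octagon support 1.7071 vs apothem 1.5 → ∉ W
#5 (1, 2, -1, 0): internal (-0.4142, 2.4142); octagon support 2.4142 vs apothem 1.5 → ∉ W
#6 (2, 1, 2, 3): internal (3.4142, 0.8284); octagon support 3.4142 vs apothem 1.5 → ∉ W

none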